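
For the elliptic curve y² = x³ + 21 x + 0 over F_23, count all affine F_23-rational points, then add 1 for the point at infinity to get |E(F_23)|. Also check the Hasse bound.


Affine points = {(0, 0), (2, 2), (2, 21), (5, 0), (8, 6), (8, 17), (12, 5), (12, 18), (13, 3), (13, 20), (14, 5), (14, 18), (16, 4), (16, 19), (17, 7), (17, 16), (18, 0), (19, 6), (19, 17), (20, 5), (20, 18), (22, 1), (22, 22)}; affine count = 23; |E(F_23)| = 24.

Discriminant check: Δ ∝ 4a³ + 27b² = 4·21³ + 27·0² = 4·9261 + 27·0 ≡ 14 (mod 23). Nonzero ⇒ E is nonsingular.
For each x ∈ F_23, compute rhs = x³ + 21·x + 0 mod 23, then count y ∈ F_23 with y² ≡ rhs.
  x = 0: rhs = 0, matching y values: 0 (1 points).
  x = 1: rhs = 22, matching y values: none (0 points).
  x = 2: rhs = 4, matching y values: 2, 21 (2 points).
  x = 3: rhs = 21, matching y values: none (0 points).
  x = 4: rhs = 10, matching y values: none (0 points).
  x = 5: rhs = 0, matching y values: 0 (1 points).
  x = 6: rhs = 20, matching y values: none (0 points).
  x = 7: rhs = 7, matching y values: none (0 points).
  x = 8: rhs = 13, matching y values: 6, 17 (2 points).
  x = 9: rhs = 21, matching y values: none (0 points).
  x = 10: rhs = 14, matching y values: none (0 points).
  x = 11: rhs = 21, matching y values: none (0 points).
  x = 12: rhs = 2, matching y values: 5, 18 (2 points).
  x = 13: rhs = 9, matching y values: 3, 20 (2 points).
  x = 14: rhs = 2, matching y values: 5, 18 (2 points).
  x = 15: rhs = 10, matching y values: none (0 points).
  x = 16: rhs = 16, matching y values: 4, 19 (2 points).
  x = 17: rhs = 3, matching y values: 7, 16 (2 points).
  x = 18: rhs = 0, matching y values: 0 (1 points).
  x = 19: rhs = 13, matching y values: 6, 17 (2 points).
  x = 20: rhs = 2, matching y values: 5, 18 (2 points).
  x = 21: rhs = 19, matching y values: none (0 points).
  x = 22: rhs = 1, matching y values: 1, 22 (2 points).
Total affine count: 23.
Full point count |E(F_23)| = 23 + 1 = 24.
Hasse bound: |24 − (23+1)| = |0| = 0 ≤ 2√23 ≈ 9.5917 ✓.


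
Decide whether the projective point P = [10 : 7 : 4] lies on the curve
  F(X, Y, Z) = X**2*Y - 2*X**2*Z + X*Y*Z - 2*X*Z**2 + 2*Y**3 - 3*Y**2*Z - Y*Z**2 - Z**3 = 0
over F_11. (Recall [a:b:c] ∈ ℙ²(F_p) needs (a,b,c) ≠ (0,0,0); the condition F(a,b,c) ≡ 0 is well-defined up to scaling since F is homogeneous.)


F(10,7,4) ≡ 2 (mod 11); P is NOT on the curve.

Evaluate F(10, 7, 4) term-by-term (mod 11).
  X**2*Y ↦ 1·100·7·1 = 700
  -2*X**2*Z ↦ -2·100·1·4 = -800
  X*Y*Z ↦ 1·10·7·4 = 280
  -2*X*Z**2 ↦ -2·10·1·16 = -320
  2*Y**3 ↦ 2·1·343·1 = 686
  -3*Y**2*Z ↦ -3·1·49·4 = -588
  -Y*Z**2 ↦ -1·1·7·16 = -112
  -Z**3 ↦ -1·1·1·64 = -64
Sum: F(10, 7, 4) = (700) + (-800) + (280) + (-320) + (686) + (-588) + (-112) + (-64) = -218.
Reducing mod 11: -218 ≡ 2 (mod 11).
Since F(a, b, c) ≡ 2 ≠ 0 (mod 11), P does NOT lie on the curve.


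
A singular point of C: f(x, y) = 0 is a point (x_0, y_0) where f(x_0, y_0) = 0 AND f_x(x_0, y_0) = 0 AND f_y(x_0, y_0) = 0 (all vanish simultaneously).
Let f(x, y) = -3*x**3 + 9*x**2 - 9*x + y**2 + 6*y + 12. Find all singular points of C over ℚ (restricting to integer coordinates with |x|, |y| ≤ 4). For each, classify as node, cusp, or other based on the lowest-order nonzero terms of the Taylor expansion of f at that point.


Singular points: {(1, -3)}; classification: cusp.

Compute partial derivatives:
  f_x = -9*x**2 + 18*x - 9.
  f_y = 2*y + 6.
Scan x_0 ∈ {−4, ..., 4}. For each x_0, f_y(x_0, y) is a polynomial in y; find its integer roots y ∈ {−4, ..., 4}, then test f_x and f at those candidates.
  x = -4: f_y(-4, y) = 2*y + 6; vanishes at y ∈ {-3}. (-4, -3): f_x = -225 ≠ 0.
  x = -3: f_y(-3, y) = 2*y + 6; vanishes at y ∈ {-3}. (-3, -3): f_x = -144 ≠ 0.
  x = -2: f_y(-2, y) = 2*y + 6; vanishes at y ∈ {-3}. (-2, -3): f_x = -81 ≠ 0.
  x = -1: f_y(-1, y) = 2*y + 6; vanishes at y ∈ {-3}. (-1, -3): f_x = -36 ≠ 0.
  x = 0: f_y(0, y) = 2*y + 6; vanishes at y ∈ {-3}. (0, -3): f_x = -9 ≠ 0.
  x = 1: f_y(1, y) = 2*y + 6; vanishes at y ∈ {-3}. (1, -3): f_x = 0, f = 0 — SINGULAR.
  x = 2: f_y(2, y) = 2*y + 6; vanishes at y ∈ {-3}. (2, -3): f_x = -9 ≠ 0.
  x = 3: f_y(3, y) = 2*y + 6; vanishes at y ∈ {-3}. (3, -3): f_x = -36 ≠ 0.
  x = 4: f_y(4, y) = 2*y + 6; vanishes at y ∈ {-3}. (4, -3): f_x = -81 ≠ 0.
Only singular point on the grid: (1, -3).
Classify: substitute x = 1 + u, y = -3 + v and expand: f = -3*u**3 + v**2.
No constant or linear terms (consistent with a singular point). Quadratic part: v**2. Cubic part: -3*u**3.
The quadratic part v**2 is a perfect square, so there is a single (double) tangent line v = 0, i.e. y = -3. Restricting the cubic part to that line (v = 0) leaves -3*u**3 ≠ 0, so f is not divisible by v and the branch is v² ≈ 3*u**3 to lowest order — this is a cusp.
Classification: cusp.


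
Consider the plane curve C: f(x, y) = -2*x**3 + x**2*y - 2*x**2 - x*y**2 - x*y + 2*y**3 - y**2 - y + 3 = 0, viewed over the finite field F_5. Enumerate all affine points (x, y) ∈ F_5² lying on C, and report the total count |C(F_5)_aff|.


Affine F_5-points: {(0, 3), (1, 2), (2, 2), (3, 4), (4, 3), (4, 4)}; count = 6.

For each of the 25 pairs (x, y) ∈ F_5², evaluate f(x, y) mod 5. Record the zeros.
  x = 0: [0↦3, 1↦3, 2↦3, 3↦0, 4↦1]  zeros at y ∈ {3}
  x = 1: [0↦4, 1↦3, 2↦0, 3↦2, 4↦1]  zeros at y ∈ {2}
  x = 2: [0↦4, 1↦4, 2↦0, 3↦4, 4↦3]  zeros at y ∈ {2}
  x = 3: [0↦1, 1↦4, 2↦1, 3↦4, 4↦0]  zeros at y ∈ {4}
  x = 4: [0↦3, 1↦1, 2↦1, 3↦0, 4↦0]  zeros at y ∈ {3, 4}
Collecting zeros: affine points = {(0, 3), (1, 2), (2, 2), (3, 4), (4, 3), (4, 4)}.
Total count |C(F_5)_aff| = 6.


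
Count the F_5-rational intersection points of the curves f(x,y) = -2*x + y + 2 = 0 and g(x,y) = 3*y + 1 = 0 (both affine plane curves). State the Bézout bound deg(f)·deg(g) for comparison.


Common zeros: {(0, 3)}; count = 1; Bézout bound = 1.

deg(f) = 1, deg(g) = 1, so Bézout bound = 1.
Scan x ∈ F_5. For each x, list the y ∈ F_5 with f(x, y) ≡ 0 and those with g(x, y) ≡ 0 (mod 5); the common zeros in that column are the intersection.
  x = 0: f ≡ 0 at y ∈ {3}; g ≡ 0 at y ∈ {3}; common: {3}.
  x = 1: f ≡ 0 at y ∈ {0}; g ≡ 0 at y ∈ {3}; common: ∅.
  x = 2: f ≡ 0 at y ∈ {2}; g ≡ 0 at y ∈ {3}; common: ∅.
  x = 3: f ≡ 0 at y ∈ {4}; g ≡ 0 at y ∈ {3}; common: ∅.
  x = 4: f ≡ 0 at y ∈ {1}; g ≡ 0 at y ∈ {3}; common: ∅.
Collecting: common zeros = {(0, 3)}, so the count is 1.
Comparison with the Bézout bound: 1 ≤ 1 = deg(f)·deg(g), as expected for curves with no common component (the bound is attained).


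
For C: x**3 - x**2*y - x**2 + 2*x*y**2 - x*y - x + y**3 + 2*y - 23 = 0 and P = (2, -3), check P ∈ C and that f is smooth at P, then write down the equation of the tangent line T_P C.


Tangent line at P: 40*x - y - 83 = 0.

Step 1: f(2, -3) = 0, so P lies on C.
Step 2: partial derivatives
  f_x(x, y) = 3*x**2 - 2*x*y - 2*x + 2*y**2 - y - 1, f_y(x, y) = -x**2 + 4*x*y - x + 3*y**2 + 2.
  f_x(P) = 40, f_y(P) = -1 (gradient nonzero, so P is smooth).
Step 3: tangent line at P: 40·(x − 2) + -1·(y − -3) = 0.
Expanding: 40*x - y - 83 = 0.


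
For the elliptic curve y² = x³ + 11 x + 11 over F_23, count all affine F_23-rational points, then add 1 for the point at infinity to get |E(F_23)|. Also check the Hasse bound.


Affine points = {(1, 0), (2, 8), (2, 15), (3, 5), (3, 18), (4, 2), (4, 21), (8, 6), (8, 17), (12, 10), (12, 13), (15, 3), (15, 20), (19, 8), (19, 15), (21, 2), (21, 21)}; affine count = 17; |E(F_23)| = 18.

Discriminant check: Δ ∝ 4a³ + 27b² = 4·11³ + 27·11² = 4·1331 + 27·121 ≡ 12 (mod 23). Nonzero ⇒ E is nonsingular.
For each x ∈ F_23, compute rhs = x³ + 11·x + 11 mod 23, then count y ∈ F_23 with y² ≡ rhs.
  x = 0: rhs = 11, matching y values: none (0 points).
  x = 1: rhs = 0, matching y values: 0 (1 points).
  x = 2: rhs = 18, matching y values: 8, 15 (2 points).
  x = 3: rhs = 2, matching y values: 5, 18 (2 points).
  x = 4: rhs = 4, matching y values: 2, 21 (2 points).
  x = 5: rhs = 7, matching y values: none (0 points).
  x = 6: rhs = 17, matching y values: none (0 points).
  x = 7: rhs = 17, matching y values: none (0 points).
  x = 8: rhs = 13, matching y values: 6, 17 (2 points).
  x = 9: rhs = 11, matching y values: none (0 points).
  x = 10: rhs = 17, matching y values: none (0 points).
  x = 11: rhs = 14, matching y values: none (0 points).
  x = 12: rhs = 8, matching y values: 10, 13 (2 points).
  x = 13: rhs = 5, matching y values: none (0 points).
  x = 14: rhs = 11, matching y values: none (0 points).
  x = 15: rhs = 9, matching y values: 3, 20 (2 points).
  x = 16: rhs = 5, matching y values: none (0 points).
  x = 17: rhs = 5, matching y values: none (0 points).
  x = 18: rhs = 15, matching y values: none (0 points).
  x = 19: rhs = 18, matching y values: 8, 15 (2 points).
  x = 20: rhs = 20, matching y values: none (0 points).
  x = 21: rhs = 4, matching y values: 2, 21 (2 points).
  x = 22: rhs = 22, matching y values: none (0 points).
Total affine count: 17.
Full point count |E(F_23)| = 17 + 1 = 18.
Hasse bound: |18 − (23+1)| = |-6| = 6 ≤ 2√23 ≈ 9.5917 ✓.


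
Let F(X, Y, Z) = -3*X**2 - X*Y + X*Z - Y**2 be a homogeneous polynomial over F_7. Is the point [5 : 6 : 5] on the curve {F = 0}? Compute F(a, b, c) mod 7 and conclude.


F(5,6,5) ≡ 3 (mod 7); P is NOT on the curve.

Evaluate F(5, 6, 5) term-by-term (mod 7).
  -3*X**2 ↦ -3·25·1·1 = -75
  -X*Y ↦ -1·5·6·1 = -30
  X*Z ↦ 1·5·1·5 = 25
  -Y**2 ↦ -1·1·36·1 = -36
Sum: F(5, 6, 5) = (-75) + (-30) + (25) + (-36) = -116.
Reducing mod 7: -116 ≡ 3 (mod 7).
Since F(a, b, c) ≡ 3 ≠ 0 (mod 7), P does NOT lie on the curve.


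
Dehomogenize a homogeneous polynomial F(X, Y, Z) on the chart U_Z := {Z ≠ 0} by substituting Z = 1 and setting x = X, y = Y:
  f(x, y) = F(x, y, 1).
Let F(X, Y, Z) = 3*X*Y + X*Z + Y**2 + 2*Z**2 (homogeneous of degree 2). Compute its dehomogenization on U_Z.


f(x, y) = 3*x*y + x + y**2 + 2

On U_Z we set Z = 1. Each monomial c·X^i·Y^j·Z^k in F becomes c·x^i·y^j·1^k = c·x^i·y^j.
Substituting Z = 1: F(X, Y, 1) = 3*x*y + x + y**2 + 2.
Note: deg(f) ≤ deg(F) = 2; strict inequality happens when F is divisible by Z (lost terms).


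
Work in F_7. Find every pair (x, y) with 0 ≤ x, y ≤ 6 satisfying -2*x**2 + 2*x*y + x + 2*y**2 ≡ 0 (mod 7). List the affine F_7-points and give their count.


Affine F_7-points: {(0, 0), (2, 1), (2, 4), (3, 1), (3, 3), (4, 0), (4, 3), (6, 4)}; count = 8.

For each of the 49 pairs (x, y) ∈ F_7², evaluate f(x, y) mod 7. Record the zeros.
  x = 0: [0↦0, 1↦2, 2↦1, 3↦4, 4↦4, 5↦1, 6↦2]  zeros at y ∈ {0}
  x = 1: [0↦6, 1↦3, 2↦4, 3↦2, 4↦4, 5↦3, 6↦6]  zeros at y ∈ ∅
  x = 2: [0↦1, 1↦0, 2↦3, 3↦3, 4↦0, 5↦1, 6↦6]  zeros at y ∈ {1, 4}
  x = 3: [0↦6, 1↦0, 2↦5, 3↦0, 4↦6, 5↦2, 6↦2]  zeros at y ∈ {1, 3}
  x = 4: [0↦0, 1↦3, 2↦3, 3↦0, 4↦1, 5↦6, 6↦1]  zeros at y ∈ {0, 3}
  x = 5: [0↦4, 1↦2, 2↦4, 3↦3, 4↦6, 5↦6, 6↦3]  zeros at y ∈ ∅
  x = 6: [0↦4, 1↦4, 2↦1, 3↦2, 4↦0, 5↦2, 6↦1]  zeros at y ∈ {4}
Collecting zeros: affine points = {(0, 0), (2, 1), (2, 4), (3, 1), (3, 3), (4, 0), (4, 3), (6, 4)}.
Total count |C(F_7)_aff| = 8.


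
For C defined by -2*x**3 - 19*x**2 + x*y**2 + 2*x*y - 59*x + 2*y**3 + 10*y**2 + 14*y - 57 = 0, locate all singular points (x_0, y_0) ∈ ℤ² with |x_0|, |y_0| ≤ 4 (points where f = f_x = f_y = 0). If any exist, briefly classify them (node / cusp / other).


Singular points: {(-3, -1)}; classification: node.

Compute partial derivatives:
  f_x = -6*x**2 - 38*x + y**2 + 2*y - 59.
  f_y = 2*x*y + 2*x + 6*y**2 + 20*y + 14.
Scan x_0 ∈ {−4, ..., 4}. For each x_0, f_y(x_0, y) is a polynomial in y; find its integer roots y ∈ {−4, ..., 4}, then test f_x and f at those candidates.
  x = -4: f_y(-4, y) = 6*y**2 + 12*y + 6; vanishes at y ∈ {-1}. (-4, -1): f_x = -4 ≠ 0.
  x = -3: f_y(-3, y) = 6*y**2 + 14*y + 8; vanishes at y ∈ {-1}. (-3, -1): f_x = 0, f = 0 — SINGULAR.
  x = -2: f_y(-2, y) = 6*y**2 + 16*y + 10; vanishes at y ∈ {-1}. (-2, -1): f_x = -8 ≠ 0.
  x = -1: f_y(-1, y) = 6*y**2 + 18*y + 12; vanishes at y ∈ {-2, -1}. (-1, -2): f_x = -27 ≠ 0; (-1, -1): f_x = -28 ≠ 0.
  x = 0: f_y(0, y) = 6*y**2 + 20*y + 14; vanishes at y ∈ {-1}. (0, -1): f_x = -60 ≠ 0.
  x = 1: f_y(1, y) = 6*y**2 + 22*y + 16; vanishes at y ∈ {-1}. (1, -1): f_x = -104 ≠ 0.
  x = 2: f_y(2, y) = 6*y**2 + 24*y + 18; vanishes at y ∈ {-3, -1}. (2, -3): f_x = -156 ≠ 0; (2, -1): f_x = -160 ≠ 0.
  x = 3: f_y(3, y) = 6*y**2 + 26*y + 20; vanishes at y ∈ {-1}. (3, -1): f_x = -228 ≠ 0.
  x = 4: f_y(4, y) = 6*y**2 + 28*y + 22; vanishes at y ∈ {-1}. (4, -1): f_x = -308 ≠ 0.
Only singular point on the grid: (-3, -1).
Classify: substitute x = -3 + u, y = -1 + v and expand: f = -2*u**3 - u**2 + u*v**2 + 2*v**3 + v**2.
No constant or linear terms (consistent with a singular point). Quadratic part: -u**2 + v**2. Cubic part: -2*u**3 + u*v**2 + 2*v**3.
The quadratic part v**2 - u**2 = (v − u)(v + u) splits into two distinct linear factors, so there are two distinct tangent lines y − -1 = ±(x − -3) — this is a node (ordinary double point).
Classification: node.


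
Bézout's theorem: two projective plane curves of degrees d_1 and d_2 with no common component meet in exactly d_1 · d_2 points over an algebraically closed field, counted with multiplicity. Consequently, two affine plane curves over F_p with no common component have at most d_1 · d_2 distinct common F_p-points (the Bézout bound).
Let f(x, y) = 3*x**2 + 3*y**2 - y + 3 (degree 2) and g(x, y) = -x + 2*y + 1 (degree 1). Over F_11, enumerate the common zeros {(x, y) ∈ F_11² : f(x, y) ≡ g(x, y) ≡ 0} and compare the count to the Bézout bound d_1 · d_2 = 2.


Common zeros: {(5, 2), (8, 9)}; count = 2; Bézout bound = 2.

deg(f) = 2, deg(g) = 1, so Bézout bound = 2.
Scan x ∈ F_11. For each x, list the y ∈ F_11 with f(x, y) ≡ 0 and those with g(x, y) ≡ 0 (mod 11); the common zeros in that column are the intersection.
  x = 0: f ≡ 0 at y ∈ {7, 8}; g ≡ 0 at y ∈ {5}; common: ∅.
  x = 1: f ≡ 0 at y ∈ ∅; g ≡ 0 at y ∈ {0}; common: ∅.
  x = 2: f ≡ 0 at y ∈ ∅; g ≡ 0 at y ∈ {6}; common: ∅.
  x = 3: f ≡ 0 at y ∈ {6, 9}; g ≡ 0 at y ∈ {1}; common: ∅.
  x = 4: f ≡ 0 at y ∈ {5, 10}; g ≡ 0 at y ∈ {7}; common: ∅.
  x = 5: f ≡ 0 at y ∈ {2}; g ≡ 0 at y ∈ {2}; common: {2}.
  x = 6: f ≡ 0 at y ∈ {2}; g ≡ 0 at y ∈ {8}; common: ∅.
  x = 7: f ≡ 0 at y ∈ {5, 10}; g ≡ 0 at y ∈ {3}; common: ∅.
  x = 8: f ≡ 0 at y ∈ {6, 9}; g ≡ 0 at y ∈ {9}; common: {9}.
  x = 9: f ≡ 0 at y ∈ ∅; g ≡ 0 at y ∈ {4}; common: ∅.
  x = 10: f ≡ 0 at y ∈ ∅; g ≡ 0 at y ∈ {10}; common: ∅.
Collecting: common zeros = {(5, 2), (8, 9)}, so the count is 2.
Comparison with the Bézout bound: 2 ≤ 2 = deg(f)·deg(g), as expected for curves with no common component (the bound is attained).


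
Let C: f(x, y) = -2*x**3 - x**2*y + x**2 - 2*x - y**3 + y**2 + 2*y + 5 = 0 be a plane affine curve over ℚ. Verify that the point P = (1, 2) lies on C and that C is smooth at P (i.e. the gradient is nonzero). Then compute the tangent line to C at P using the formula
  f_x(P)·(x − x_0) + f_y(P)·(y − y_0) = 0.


Tangent line at P: -10*x - 7*y + 24 = 0.

Step 1: f(1, 2) = 0, so P lies on C.
Step 2: partial derivatives
  f_x(x, y) = -6*x**2 - 2*x*y + 2*x - 2, f_y(x, y) = -x**2 - 3*y**2 + 2*y + 2.
  f_x(P) = -10, f_y(P) = -7 (gradient nonzero, so P is smooth).
Step 3: tangent line at P: -10·(x − 1) + -7·(y − 2) = 0.
Expanding: -10*x - 7*y + 24 = 0.


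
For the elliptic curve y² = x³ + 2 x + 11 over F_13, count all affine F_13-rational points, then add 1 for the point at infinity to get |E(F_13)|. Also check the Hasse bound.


Affine points = {(1, 1), (1, 12), (2, 6), (2, 7), (5, 4), (5, 9), (7, 2), (7, 11), (9, 2), (9, 11), (10, 2), (10, 11), (11, 5), (11, 8)}; affine count = 14; |E(F_13)| = 15.

Discriminant check: Δ ∝ 4a³ + 27b² = 4·2³ + 27·11² = 4·8 + 27·121 ≡ 10 (mod 13). Nonzero ⇒ E is nonsingular.
For each x ∈ F_13, compute rhs = x³ + 2·x + 11 mod 13, then count y ∈ F_13 with y² ≡ rhs.
  x = 0: rhs = 11, matching y values: none (0 points).
  x = 1: rhs = 1, matching y values: 1, 12 (2 points).
  x = 2: rhs = 10, matching y values: 6, 7 (2 points).
  x = 3: rhs = 5, matching y values: none (0 points).
  x = 4: rhs = 5, matching y values: none (0 points).
  x = 5: rhs = 3, matching y values: 4, 9 (2 points).
  x = 6: rhs = 5, matching y values: none (0 points).
  x = 7: rhs = 4, matching y values: 2, 11 (2 points).
  x = 8: rhs = 6, matching y values: none (0 points).
  x = 9: rhs = 4, matching y values: 2, 11 (2 points).
  x = 10: rhs = 4, matching y values: 2, 11 (2 points).
  x = 11: rhs = 12, matching y values: 5, 8 (2 points).
  x = 12: rhs = 8, matching y values: none (0 points).
Total affine count: 14.
Full point count |E(F_13)| = 14 + 1 = 15.
Hasse bound: |15 − (13+1)| = |1| = 1 ≤ 2√13 ≈ 7.2111 ✓.


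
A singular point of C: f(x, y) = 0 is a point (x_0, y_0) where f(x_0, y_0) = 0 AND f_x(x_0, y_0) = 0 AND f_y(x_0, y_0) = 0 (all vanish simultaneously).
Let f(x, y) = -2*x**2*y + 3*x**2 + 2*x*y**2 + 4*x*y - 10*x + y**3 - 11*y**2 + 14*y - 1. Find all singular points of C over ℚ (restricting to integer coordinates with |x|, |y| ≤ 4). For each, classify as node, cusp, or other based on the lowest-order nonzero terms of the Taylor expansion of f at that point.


Singular points: {(3, 2)}; classification: node.

Compute partial derivatives:
  f_x = -4*x*y + 6*x + 2*y**2 + 4*y - 10.
  f_y = -2*x**2 + 4*x*y + 4*x + 3*y**2 - 22*y + 14.
Scan x_0 ∈ {−4, ..., 4}. For each x_0, f_y(x_0, y) is a polynomial in y; find its integer roots y ∈ {−4, ..., 4}, then test f_x and f at those candidates.
  x = -4: f_y(-4, y) = 3*y**2 - 38*y - 34; no integer root y with |y| ≤ 4.
  x = -3: f_y(-3, y) = 3*y**2 - 34*y - 16; no integer root y with |y| ≤ 4.
  x = -2: f_y(-2, y) = 3*y**2 - 30*y - 2; no integer root y with |y| ≤ 4.
  x = -1: f_y(-1, y) = 3*y**2 - 26*y + 8; no integer root y with |y| ≤ 4.
  x = 0: f_y(0, y) = 3*y**2 - 22*y + 14; no integer root y with |y| ≤ 4.
  x = 1: f_y(1, y) = 3*y**2 - 18*y + 16; no integer root y with |y| ≤ 4.
  x = 2: f_y(2, y) = 3*y**2 - 14*y + 14; no integer root y with |y| ≤ 4.
  x = 3: f_y(3, y) = 3*y**2 - 10*y + 8; vanishes at y ∈ {2}. (3, 2): f_x = 0, f = 0 — SINGULAR.
  x = 4: f_y(4, y) = 3*y**2 - 6*y - 2; no integer root y with |y| ≤ 4.
Only singular point on the grid: (3, 2).
Classify: substitute x = 3 + u, y = 2 + v and expand: f = -2*u**2*v - u**2 + 2*u*v**2 + v**3 + v**2.
No constant or linear terms (consistent with a singular point). Quadratic part: -u**2 + v**2. Cubic part: -2*u**2*v + 2*u*v**2 + v**3.
The quadratic part v**2 - u**2 = (v − u)(v + u) splits into two distinct linear factors, so there are two distinct tangent lines y − 2 = ±(x − 3) — this is a node (ordinary double point).
Classification: node.


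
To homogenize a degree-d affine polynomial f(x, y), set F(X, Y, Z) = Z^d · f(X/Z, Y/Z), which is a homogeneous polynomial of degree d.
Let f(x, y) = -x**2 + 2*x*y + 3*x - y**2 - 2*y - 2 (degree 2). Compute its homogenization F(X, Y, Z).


F(X, Y, Z) = -X**2 + 2*X*Y + 3*X*Z - Y**2 - 2*Y*Z - 2*Z**2

deg(f) = 2.
Substitute x = X/Z, y = Y/Z into f, then multiply by Z^2.
  monomial -1·x^2·y^0 ↦ -1·X^2·Y^0·Z^0.
  monomial 2·x^1·y^1 ↦ 2·X^1·Y^1·Z^0.
  monomial 3·x^1·y^0 ↦ 3·X^1·Y^0·Z^1.
  monomial -1·x^0·y^2 ↦ -1·X^0·Y^2·Z^0.
  monomial -2·x^0·y^1 ↦ -2·X^0·Y^1·Z^1.
  monomial -2·x^0·y^0 ↦ -2·X^0·Y^0·Z^2.
Collecting: F(X, Y, Z) = -X**2 + 2*X*Y + 3*X*Z - Y**2 - 2*Y*Z - 2*Z**2.


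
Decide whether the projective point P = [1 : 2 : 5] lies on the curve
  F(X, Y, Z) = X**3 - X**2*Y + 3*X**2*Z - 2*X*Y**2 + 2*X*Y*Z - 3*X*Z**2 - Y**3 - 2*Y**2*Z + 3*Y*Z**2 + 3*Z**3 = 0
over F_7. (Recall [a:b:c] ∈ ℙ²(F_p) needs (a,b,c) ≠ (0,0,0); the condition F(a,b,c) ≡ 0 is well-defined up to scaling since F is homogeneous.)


F(1,2,5) ≡ 1 (mod 7); P is NOT on the curve.

Evaluate F(1, 2, 5) term-by-term (mod 7).
  X**3 ↦ 1·1·1·1 = 1
  -X**2*Y ↦ -1·1·2·1 = -2
  3*X**2*Z ↦ 3·1·1·5 = 15
  -2*X*Y**2 ↦ -2·1·4·1 = -8
  2*X*Y*Z ↦ 2·1·2·5 = 20
  -3*X*Z**2 ↦ -3·1·1·25 = -75
  -Y**3 ↦ -1·1·8·1 = -8
  -2*Y**2*Z ↦ -2·1·4·5 = -40
  3*Y*Z**2 ↦ 3·1·2·25 = 150
  3*Z**3 ↦ 3·1·1·125 = 375
Sum: F(1, 2, 5) = (1) + (-2) + (15) + (-8) + (20) + (-75) + (-8) + (-40) + (150) + (375) = 428.
Reducing mod 7: 428 ≡ 1 (mod 7).
Since F(a, b, c) ≡ 1 ≠ 0 (mod 7), P does NOT lie on the curve.


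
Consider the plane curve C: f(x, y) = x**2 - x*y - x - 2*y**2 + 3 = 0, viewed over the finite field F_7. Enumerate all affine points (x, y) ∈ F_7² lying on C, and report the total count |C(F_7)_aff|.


Affine F_7-points: {(1, 1), (1, 2), (2, 2), (2, 4), (3, 4), (3, 5)}; count = 6.

For each of the 49 pairs (x, y) ∈ F_7², evaluate f(x, y) mod 7. Record the zeros.
  x = 0: [0↦3, 1↦1, 2↦2, 3↦6, 4↦6, 5↦2, 6↦1]  zeros at y ∈ ∅
  x = 1: [0↦3, 1↦0, 2↦0, 3↦3, 4↦2, 5↦4, 6↦2]  zeros at y ∈ {1, 2}
  x = 2: [0↦5, 1↦1, 2↦0, 3↦2, 4↦0, 5↦1, 6↦5]  zeros at y ∈ {2, 4}
  x = 3: [0↦2, 1↦4, 2↦2, 3↦3, 4↦0, 5↦0, 6↦3]  zeros at y ∈ {4, 5}
  x = 4: [0↦1, 1↦2, 2↦6, 3↦6, 4↦2, 5↦1, 6↦3]  zeros at y ∈ ∅
  x = 5: [0↦2, 1↦2, 2↦5, 3↦4, 4↦6, 5↦4, 6↦5]  zeros at y ∈ ∅
  x = 6: [0↦5, 1↦4, 2↦6, 3↦4, 4↦5, 5↦2, 6↦2]  zeros at y ∈ ∅
Collecting zeros: affine points = {(1, 1), (1, 2), (2, 2), (2, 4), (3, 4), (3, 5)}.
Total count |C(F_7)_aff| = 6.


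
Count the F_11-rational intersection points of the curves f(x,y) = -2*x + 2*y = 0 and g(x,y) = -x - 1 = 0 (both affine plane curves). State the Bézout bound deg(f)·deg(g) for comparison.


Common zeros: {(10, 10)}; count = 1; Bézout bound = 1.

deg(f) = 1, deg(g) = 1, so Bézout bound = 1.
Scan x ∈ F_11. For each x, list the y ∈ F_11 with f(x, y) ≡ 0 and those with g(x, y) ≡ 0 (mod 11); the common zeros in that column are the intersection.
  x = 0: f ≡ 0 at y ∈ {0}; g ≡ 0 at y ∈ ∅; common: ∅.
  x = 1: f ≡ 0 at y ∈ {1}; g ≡ 0 at y ∈ ∅; common: ∅.
  x = 2: f ≡ 0 at y ∈ {2}; g ≡ 0 at y ∈ ∅; common: ∅.
  x = 3: f ≡ 0 at y ∈ {3}; g ≡ 0 at y ∈ ∅; common: ∅.
  x = 4: f ≡ 0 at y ∈ {4}; g ≡ 0 at y ∈ ∅; common: ∅.
  x = 5: f ≡ 0 at y ∈ {5}; g ≡ 0 at y ∈ ∅; common: ∅.
  x = 6: f ≡ 0 at y ∈ {6}; g ≡ 0 at y ∈ ∅; common: ∅.
  x = 7: f ≡ 0 at y ∈ {7}; g ≡ 0 at y ∈ ∅; common: ∅.
  x = 8: f ≡ 0 at y ∈ {8}; g ≡ 0 at y ∈ ∅; common: ∅.
  x = 9: f ≡ 0 at y ∈ {9}; g ≡ 0 at y ∈ ∅; common: ∅.
  x = 10: f ≡ 0 at y ∈ {10}; g ≡ 0 at y ∈ {0, 1, 2, 3, 4, 5, 6, 7, 8, 9, 10}; common: {10}.
Collecting: common zeros = {(10, 10)}, so the count is 1.
Comparison with the Bézout bound: 1 ≤ 1 = deg(f)·deg(g), as expected for curves with no common component (the bound is attained).


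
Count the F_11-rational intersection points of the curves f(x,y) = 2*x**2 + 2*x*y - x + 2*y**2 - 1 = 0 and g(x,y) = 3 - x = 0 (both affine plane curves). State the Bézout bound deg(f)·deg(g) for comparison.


Common zeros: {(3, 1), (3, 7)}; count = 2; Bézout bound = 2.

deg(f) = 2, deg(g) = 1, so Bézout bound = 2.
Scan x ∈ F_11. For each x, list the y ∈ F_11 with f(x, y) ≡ 0 and those with g(x, y) ≡ 0 (mod 11); the common zeros in that column are the intersection.
  x = 0: f ≡ 0 at y ∈ ∅; g ≡ 0 at y ∈ ∅; common: ∅.
  x = 1: f ≡ 0 at y ∈ {0, 10}; g ≡ 0 at y ∈ ∅; common: ∅.
  x = 2: f ≡ 0 at y ∈ {1, 8}; g ≡ 0 at y ∈ ∅; common: ∅.
  x = 3: f ≡ 0 at y ∈ {1, 7}; g ≡ 0 at y ∈ {0, 1, 2, 3, 4, 5, 6, 7, 8, 9, 10}; common: {1, 7}.
  x = 4: f ≡ 0 at y ∈ ∅; g ≡ 0 at y ∈ ∅; common: ∅.
  x = 5: f ≡ 0 at y ∈ {0, 6}; g ≡ 0 at y ∈ ∅; common: ∅.
  x = 6: f ≡ 0 at y ∈ {6, 10}; g ≡ 0 at y ∈ ∅; common: ∅.
  x = 7: f ≡ 0 at y ∈ {7, 8}; g ≡ 0 at y ∈ ∅; common: ∅.
  x = 8: f ≡ 0 at y ∈ ∅; g ≡ 0 at y ∈ ∅; common: ∅.
  x = 9: f ≡ 0 at y ∈ ∅; g ≡ 0 at y ∈ ∅; common: ∅.
  x = 10: f ≡ 0 at y ∈ ∅; g ≡ 0 at y ∈ ∅; common: ∅.
Collecting: common zeros = {(3, 1), (3, 7)}, so the count is 2.
Comparison with the Bézout bound: 2 ≤ 2 = deg(f)·deg(g), as expected for curves with no common component (the bound is attained).


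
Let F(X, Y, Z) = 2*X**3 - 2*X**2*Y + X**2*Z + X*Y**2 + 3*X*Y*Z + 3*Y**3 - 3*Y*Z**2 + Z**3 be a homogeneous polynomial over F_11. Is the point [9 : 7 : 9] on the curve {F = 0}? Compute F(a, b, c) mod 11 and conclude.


F(9,7,9) ≡ 7 (mod 11); P is NOT on the curve.

Evaluate F(9, 7, 9) term-by-term (mod 11).
  2*X**3 ↦ 2·729·1·1 = 1458
  -2*X**2*Y ↦ -2·81·7·1 = -1134
  X**2*Z ↦ 1·81·1·9 = 729
  X*Y**2 ↦ 1·9·49·1 = 441
  3*X*Y*Z ↦ 3·9·7·9 = 1701
  3*Y**3 ↦ 3·1·343·1 = 1029
  -3*Y*Z**2 ↦ -3·1·7·81 = -1701
  Z**3 ↦ 1·1·1·729 = 729
Sum: F(9, 7, 9) = (1458) + (-1134) + (729) + (441) + (1701) + (1029) + (-1701) + (729) = 3252.
Reducing mod 11: 3252 ≡ 7 (mod 11).
Since F(a, b, c) ≡ 7 ≠ 0 (mod 11), P does NOT lie on the curve.


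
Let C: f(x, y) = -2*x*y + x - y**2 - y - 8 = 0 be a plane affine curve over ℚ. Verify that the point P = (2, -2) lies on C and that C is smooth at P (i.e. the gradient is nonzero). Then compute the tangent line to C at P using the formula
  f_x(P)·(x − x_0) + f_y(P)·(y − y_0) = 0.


Tangent line at P: 5*x - y - 12 = 0.

Step 1: f(2, -2) = 0, so P lies on C.
Step 2: partial derivatives
  f_x(x, y) = 1 - 2*y, f_y(x, y) = -2*x - 2*y - 1.
  f_x(P) = 5, f_y(P) = -1 (gradient nonzero, so P is smooth).
Step 3: tangent line at P: 5·(x − 2) + -1·(y − -2) = 0.
Expanding: 5*x - y - 12 = 0.


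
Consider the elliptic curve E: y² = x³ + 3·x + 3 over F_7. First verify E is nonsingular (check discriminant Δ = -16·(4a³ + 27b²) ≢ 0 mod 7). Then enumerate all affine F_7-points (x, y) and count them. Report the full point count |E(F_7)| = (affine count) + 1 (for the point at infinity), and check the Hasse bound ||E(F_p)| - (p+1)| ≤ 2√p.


Affine points = {(1, 0), (3, 2), (3, 5), (4, 3), (4, 4)}; affine count = 5; |E(F_7)| = 6.

Discriminant check: Δ ∝ 4a³ + 27b² = 4·3³ + 27·3² = 4·27 + 27·9 ≡ 1 (mod 7). Nonzero ⇒ E is nonsingular.
For each x ∈ F_7, compute rhs = x³ + 3·x + 3 mod 7, then count y ∈ F_7 with y² ≡ rhs.
  x = 0: rhs = 3, matching y values: none (0 points).
  x = 1: rhs = 0, matching y values: 0 (1 points).
  x = 2: rhs = 3, matching y values: none (0 points).
  x = 3: rhs = 4, matching y values: 2, 5 (2 points).
  x = 4: rhs = 2, matching y values: 3, 4 (2 points).
  x = 5: rhs = 3, matching y values: none (0 points).
  x = 6: rhs = 6, matching y values: none (0 points).
Total affine count: 5.
Full point count |E(F_7)| = 5 + 1 = 6.
Hasse bound: |6 − (7+1)| = |-2| = 2 ≤ 2√7 ≈ 5.2915 ✓.


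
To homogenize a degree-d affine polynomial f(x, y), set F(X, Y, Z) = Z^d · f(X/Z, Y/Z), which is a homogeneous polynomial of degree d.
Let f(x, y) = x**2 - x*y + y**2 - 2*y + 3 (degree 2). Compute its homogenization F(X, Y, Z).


F(X, Y, Z) = X**2 - X*Y + Y**2 - 2*Y*Z + 3*Z**2

deg(f) = 2.
Substitute x = X/Z, y = Y/Z into f, then multiply by Z^2.
  monomial 1·x^2·y^0 ↦ 1·X^2·Y^0·Z^0.
  monomial -1·x^1·y^1 ↦ -1·X^1·Y^1·Z^0.
  monomial 1·x^0·y^2 ↦ 1·X^0·Y^2·Z^0.
  monomial -2·x^0·y^1 ↦ -2·X^0·Y^1·Z^1.
  monomial 3·x^0·y^0 ↦ 3·X^0·Y^0·Z^2.
Collecting: F(X, Y, Z) = X**2 - X*Y + Y**2 - 2*Y*Z + 3*Z**2.


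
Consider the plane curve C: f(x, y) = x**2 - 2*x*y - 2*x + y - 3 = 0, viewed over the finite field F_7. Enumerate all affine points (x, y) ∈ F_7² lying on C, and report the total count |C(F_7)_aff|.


Affine F_7-points: {(0, 3), (1, 3), (2, 6), (3, 0), (5, 6), (6, 0)}; count = 6.

For each of the 49 pairs (x, y) ∈ F_7², evaluate f(x, y) mod 7. Record the zeros.
  x = 0: [0↦4, 1↦5, 2↦6, 3↦0, 4↦1, 5↦2, 6↦3]  zeros at y ∈ {3}
  x = 1: [0↦3, 1↦2, 2↦1, 3↦0, 4↦6, 5↦5, 6↦4]  zeros at y ∈ {3}
  x = 2: [0↦4, 1↦1, 2↦5, 3↦2, 4↦6, 5↦3, 6↦0]  zeros at y ∈ {6}
  x = 3: [0↦0, 1↦2, 2↦4, 3↦6, 4↦1, 5↦3, 6↦5]  zeros at y ∈ {0}
  x = 4: [0↦5, 1↦5, 2↦5, 3↦5, 4↦5, 5↦5, 6↦5]  zeros at y ∈ ∅
  x = 5: [0↦5, 1↦3, 2↦1, 3↦6, 4↦4, 5↦2, 6↦0]  zeros at y ∈ {6}
  x = 6: [0↦0, 1↦3, 2↦6, 3↦2, 4↦5, 5↦1, 6↦4]  zeros at y ∈ {0}
Collecting zeros: affine points = {(0, 3), (1, 3), (2, 6), (3, 0), (5, 6), (6, 0)}.
Total count |C(F_7)_aff| = 6.


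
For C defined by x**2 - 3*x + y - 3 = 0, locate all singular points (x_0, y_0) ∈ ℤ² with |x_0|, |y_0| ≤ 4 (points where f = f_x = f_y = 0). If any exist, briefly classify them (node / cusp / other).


No singular points in the scanned grid; C is smooth there.

Compute partial derivatives:
  f_x = 2*x - 3.
  f_y = 1.
f_y = 1 is a nonzero constant, so f_y never vanishes: no point (x, y) can satisfy f = f_x = f_y = 0. In particular no (x, y) ∈ {−4, ..., 4}² is singular; the curve is smooth.


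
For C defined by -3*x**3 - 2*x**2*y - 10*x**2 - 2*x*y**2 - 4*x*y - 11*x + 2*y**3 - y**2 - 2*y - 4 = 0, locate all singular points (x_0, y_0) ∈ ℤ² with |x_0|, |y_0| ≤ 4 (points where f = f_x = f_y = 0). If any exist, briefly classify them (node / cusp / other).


Singular points: {(-1, 0)}; classification: node.

Compute partial derivatives:
  f_x = -9*x**2 - 4*x*y - 20*x - 2*y**2 - 4*y - 11.
  f_y = -2*x**2 - 4*x*y - 4*x + 6*y**2 - 2*y - 2.
Scan x_0 ∈ {−4, ..., 4}. For each x_0, f_y(x_0, y) is a polynomial in y; find its integer roots y ∈ {−4, ..., 4}, then test f_x and f at those candidates.
  x = -4: f_y(-4, y) = 6*y**2 + 14*y - 18; no integer root y with |y| ≤ 4.
  x = -3: f_y(-3, y) = 6*y**2 + 10*y - 8; no integer root y with |y| ≤ 4.
  x = -2: f_y(-2, y) = 6*y**2 + 6*y - 2; no integer root y with |y| ≤ 4.
  x = -1: f_y(-1, y) = 6*y**2 + 2*y; vanishes at y ∈ {0}. (-1, 0): f_x = 0, f = 0 — SINGULAR.
  x = 0: f_y(0, y) = 6*y**2 - 2*y - 2; no integer root y with |y| ≤ 4.
  x = 1: f_y(1, y) = 6*y**2 - 6*y - 8; no integer root y with |y| ≤ 4.
  x = 2: f_y(2, y) = 6*y**2 - 10*y - 18; no integer root y with |y| ≤ 4.
  x = 3: f_y(3, y) = 6*y**2 - 14*y - 32; no integer root y with |y| ≤ 4.
  x = 4: f_y(4, y) = 6*y**2 - 18*y - 50; no integer root y with |y| ≤ 4.
Only singular point on the grid: (-1, 0).
Classify: substitute x = -1 + u, y = 0 + v and expand: f = -3*u**3 - 2*u**2*v - u**2 - 2*u*v**2 + 2*v**3 + v**2.
No constant or linear terms (consistent with a singular point). Quadratic part: -u**2 + v**2. Cubic part: -3*u**3 - 2*u**2*v - 2*u*v**2 + 2*v**3.
The quadratic part v**2 - u**2 = (v − u)(v + u) splits into two distinct linear factors, so there are two distinct tangent lines y − 0 = ±(x − -1) — this is a node (ordinary double point).
Classification: node.


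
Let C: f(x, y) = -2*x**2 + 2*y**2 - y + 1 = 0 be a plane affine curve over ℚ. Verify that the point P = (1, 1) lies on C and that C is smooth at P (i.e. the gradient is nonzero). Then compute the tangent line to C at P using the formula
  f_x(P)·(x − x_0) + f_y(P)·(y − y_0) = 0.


Tangent line at P: -4*x + 3*y + 1 = 0.

Step 1: f(1, 1) = 0, so P lies on C.
Step 2: partial derivatives
  f_x(x, y) = -4*x, f_y(x, y) = 4*y - 1.
  f_x(P) = -4, f_y(P) = 3 (gradient nonzero, so P is smooth).
Step 3: tangent line at P: -4·(x − 1) + 3·(y − 1) = 0.
Expanding: -4*x + 3*y + 1 = 0.


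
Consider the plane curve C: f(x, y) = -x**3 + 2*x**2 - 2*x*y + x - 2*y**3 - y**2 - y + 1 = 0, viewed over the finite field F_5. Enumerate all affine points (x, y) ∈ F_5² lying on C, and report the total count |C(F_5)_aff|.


Affine F_5-points: {(0, 3), (2, 1), (2, 3), (3, 0), (3, 1), (4, 2)}; count = 6.

For each of the 25 pairs (x, y) ∈ F_5², evaluate f(x, y) mod 5. Record the zeros.
  x = 0: [0↦1, 1↦2, 2↦4, 3↦0, 4↦3]  zeros at y ∈ {3}
  x = 1: [0↦3, 1↦2, 2↦2, 3↦1, 4↦2]  zeros at y ∈ ∅
  x = 2: [0↦3, 1↦0, 2↦3, 3↦0, 4↦4]  zeros at y ∈ {1, 3}
  x = 3: [0↦0, 1↦0, 2↦1, 3↦1, 4↦3]  zeros at y ∈ {0, 1}
  x = 4: [0↦3, 1↦1, 2↦0, 3↦3, 4↦3]  zeros at y ∈ {2}
Collecting zeros: affine points = {(0, 3), (2, 1), (2, 3), (3, 0), (3, 1), (4, 2)}.
Total count |C(F_5)_aff| = 6.


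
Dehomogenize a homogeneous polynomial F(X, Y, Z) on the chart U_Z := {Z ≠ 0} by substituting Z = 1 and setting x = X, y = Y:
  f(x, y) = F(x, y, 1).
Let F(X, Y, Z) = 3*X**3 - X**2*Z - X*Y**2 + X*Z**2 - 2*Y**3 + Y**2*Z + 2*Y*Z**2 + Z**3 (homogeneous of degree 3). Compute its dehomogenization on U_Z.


f(x, y) = 3*x**3 - x**2 - x*y**2 + x - 2*y**3 + y**2 + 2*y + 1

On U_Z we set Z = 1. Each monomial c·X^i·Y^j·Z^k in F becomes c·x^i·y^j·1^k = c·x^i·y^j.
Substituting Z = 1: F(X, Y, 1) = 3*x**3 - x**2 - x*y**2 + x - 2*y**3 + y**2 + 2*y + 1.
Note: deg(f) ≤ deg(F) = 3; strict inequality happens when F is divisible by Z (lost terms).


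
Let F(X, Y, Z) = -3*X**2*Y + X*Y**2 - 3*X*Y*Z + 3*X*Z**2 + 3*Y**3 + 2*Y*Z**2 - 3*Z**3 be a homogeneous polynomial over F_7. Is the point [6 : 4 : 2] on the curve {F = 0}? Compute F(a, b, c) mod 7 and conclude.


F(6,4,2) ≡ 2 (mod 7); P is NOT on the curve.

Evaluate F(6, 4, 2) term-by-term (mod 7).
  -3*X**2*Y ↦ -3·36·4·1 = -432
  X*Y**2 ↦ 1·6·16·1 = 96
  -3*X*Y*Z ↦ -3·6·4·2 = -144
  3*X*Z**2 ↦ 3·6·1·4 = 72
  3*Y**3 ↦ 3·1·64·1 = 192
  2*Y*Z**2 ↦ 2·1·4·4 = 32
  -3*Z**3 ↦ -3·1·1·8 = -24
Sum: F(6, 4, 2) = (-432) + (96) + (-144) + (72) + (192) + (32) + (-24) = -208.
Reducing mod 7: -208 ≡ 2 (mod 7).
Since F(a, b, c) ≡ 2 ≠ 0 (mod 7), P does NOT lie on the curve.


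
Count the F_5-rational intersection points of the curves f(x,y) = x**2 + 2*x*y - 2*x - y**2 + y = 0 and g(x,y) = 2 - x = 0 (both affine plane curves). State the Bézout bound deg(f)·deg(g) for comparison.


Common zeros: {(2, 0)}; count = 1; Bézout bound = 2.

deg(f) = 2, deg(g) = 1, so Bézout bound = 2.
Scan x ∈ F_5. For each x, list the y ∈ F_5 with f(x, y) ≡ 0 and those with g(x, y) ≡ 0 (mod 5); the common zeros in that column are the intersection.
  x = 0: f ≡ 0 at y ∈ {0, 1}; g ≡ 0 at y ∈ ∅; common: ∅.
  x = 1: f ≡ 0 at y ∈ {4}; g ≡ 0 at y ∈ ∅; common: ∅.
  x = 2: f ≡ 0 at y ∈ {0}; g ≡ 0 at y ∈ {0, 1, 2, 3, 4}; common: {0}.
  x = 3: f ≡ 0 at y ∈ {3, 4}; g ≡ 0 at y ∈ ∅; common: ∅.
  x = 4: f ≡ 0 at y ∈ ∅; g ≡ 0 at y ∈ ∅; common: ∅.
Collecting: common zeros = {(2, 0)}, so the count is 1.
Comparison with the Bézout bound: 1 ≤ 2 = deg(f)·deg(g), as expected for curves with no common component (the affine F_5-count falls short of the bound because intersections may lie at infinity, over extension fields, or carry multiplicity).


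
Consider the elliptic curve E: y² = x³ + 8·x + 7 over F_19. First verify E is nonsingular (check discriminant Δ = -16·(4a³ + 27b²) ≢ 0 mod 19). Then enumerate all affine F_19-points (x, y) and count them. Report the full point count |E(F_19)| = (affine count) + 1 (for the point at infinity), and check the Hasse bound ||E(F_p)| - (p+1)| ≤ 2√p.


Affine points = {(0, 8), (0, 11), (1, 4), (1, 15), (3, 1), (3, 18), (5, 1), (5, 18), (6, 9), (6, 10), (7, 8), (7, 11), (10, 2), (10, 17), (11, 1), (11, 18), (12, 8), (12, 11), (13, 3), (13, 16), (15, 5), (15, 14), (18, 6), (18, 13)}; affine count = 24; |E(F_19)| = 25.

Discriminant check: Δ ∝ 4a³ + 27b² = 4·8³ + 27·7² = 4·512 + 27·49 ≡ 8 (mod 19). Nonzero ⇒ E is nonsingular.
For each x ∈ F_19, compute rhs = x³ + 8·x + 7 mod 19, then count y ∈ F_19 with y² ≡ rhs.
  x = 0: rhs = 7, matching y values: 8, 11 (2 points).
  x = 1: rhs = 16, matching y values: 4, 15 (2 points).
  x = 2: rhs = 12, matching y values: none (0 points).
  x = 3: rhs = 1, matching y values: 1, 18 (2 points).
  x = 4: rhs = 8, matching y values: none (0 points).
  x = 5: rhs = 1, matching y values: 1, 18 (2 points).
  x = 6: rhs = 5, matching y values: 9, 10 (2 points).
  x = 7: rhs = 7, matching y values: 8, 11 (2 points).
  x = 8: rhs = 13, matching y values: none (0 points).
  x = 9: rhs = 10, matching y values: none (0 points).
  x = 10: rhs = 4, matching y values: 2, 17 (2 points).
  x = 11: rhs = 1, matching y values: 1, 18 (2 points).
  x = 12: rhs = 7, matching y values: 8, 11 (2 points).
  x = 13: rhs = 9, matching y values: 3, 16 (2 points).
  x = 14: rhs = 13, matching y values: none (0 points).
  x = 15: rhs = 6, matching y values: 5, 14 (2 points).
  x = 16: rhs = 13, matching y values: none (0 points).
  x = 17: rhs = 2, matching y values: none (0 points).
  x = 18: rhs = 17, matching y values: 6, 13 (2 points).
Total affine count: 24.
Full point count |E(F_19)| = 24 + 1 = 25.
Hasse bound: |25 − (19+1)| = |5| = 5 ≤ 2√19 ≈ 8.7178 ✓.


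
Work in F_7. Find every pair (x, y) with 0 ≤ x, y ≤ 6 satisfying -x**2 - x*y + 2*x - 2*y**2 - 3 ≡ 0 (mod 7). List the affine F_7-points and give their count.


Affine F_7-points: {(0, 3), (0, 4), (2, 1), (2, 5), (5, 4), (6, 1), (6, 3)}; count = 7.

For each of the 49 pairs (x, y) ∈ F_7², evaluate f(x, y) mod 7. Record the zeros.
  x = 0: [0↦4, 1↦2, 2↦3, 3↦0, 4↦0, 5↦3, 6↦2]  zeros at y ∈ {3, 4}
  x = 1: [0↦5, 1↦2, 2↦2, 3↦5, 4↦4, 5↦6, 6↦4]  zeros at y ∈ ∅
  x = 2: [0↦4, 1↦0, 2↦6, 3↦1, 4↦6, 5↦0, 6↦4]  zeros at y ∈ {1, 5}
  x = 3: [0↦1, 1↦3, 2↦1, 3↦2, 4↦6, 5↦6, 6↦2]  zeros at y ∈ ∅
  x = 4: [0↦3, 1↦4, 2↦1, 3↦1, 4↦4, 5↦3, 6↦5]  zeros at y ∈ ∅
  x = 5: [0↦3, 1↦3, 2↦6, 3↦5, 4↦0, 5↦5, 6↦6]  zeros at y ∈ {4}
  x = 6: [0↦1, 1↦0, 2↦2, 3↦0, 4↦1, 5↦5, 6↦5]  zeros at y ∈ {1, 3}
Collecting zeros: affine points = {(0, 3), (0, 4), (2, 1), (2, 5), (5, 4), (6, 1), (6, 3)}.
Total count |C(F_7)_aff| = 7.


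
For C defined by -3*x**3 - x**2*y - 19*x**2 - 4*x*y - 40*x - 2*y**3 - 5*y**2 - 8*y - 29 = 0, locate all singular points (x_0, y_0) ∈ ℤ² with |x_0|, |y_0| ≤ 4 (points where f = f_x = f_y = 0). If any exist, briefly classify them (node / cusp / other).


Singular points: {(-2, -1)}; classification: cusp.

Compute partial derivatives:
  f_x = -9*x**2 - 2*x*y - 38*x - 4*y - 40.
  f_y = -x**2 - 4*x - 6*y**2 - 10*y - 8.
Scan x_0 ∈ {−4, ..., 4}. For each x_0, f_y(x_0, y) is a polynomial in y; find its integer roots y ∈ {−4, ..., 4}, then test f_x and f at those candidates.
  x = -4: f_y(-4, y) = -6*y**2 - 10*y - 8; no integer root y with |y| ≤ 4.
  x = -3: f_y(-3, y) = -6*y**2 - 10*y - 5; no integer root y with |y| ≤ 4.
  x = -2: f_y(-2, y) = -6*y**2 - 10*y - 4; vanishes at y ∈ {-1}. (-2, -1): f_x = 0, f = 0 — SINGULAR.
  x = -1: f_y(-1, y) = -6*y**2 - 10*y - 5; no integer root y with |y| ≤ 4.
  x = 0: f_y(0, y) = -6*y**2 - 10*y - 8; no integer root y with |y| ≤ 4.
  x = 1: f_y(1, y) = -6*y**2 - 10*y - 13; no integer root y with |y| ≤ 4.
  x = 2: f_y(2, y) = -6*y**2 - 10*y - 20; no integer root y with |y| ≤ 4.
  x = 3: f_y(3, y) = -6*y**2 - 10*y - 29; no integer root y with |y| ≤ 4.
  x = 4: f_y(4, y) = -6*y**2 - 10*y - 40; no integer root y with |y| ≤ 4.
Only singular point on the grid: (-2, -1).
Classify: substitute x = -2 + u, y = -1 + v and expand: f = -3*u**3 - u**2*v - 2*v**3 + v**2.
No constant or linear terms (consistent with a singular point). Quadratic part: v**2. Cubic part: -3*u**3 - u**2*v - 2*v**3.
The quadratic part v**2 is a perfect square, so there is a single (double) tangent line v = 0, i.e. y = -1. Restricting the cubic part to that line (v = 0) leaves -3*u**3 ≠ 0, so f is not divisible by v and the branch is v² ≈ 3*u**3 to lowest order — this is a cusp.
Classification: cusp.


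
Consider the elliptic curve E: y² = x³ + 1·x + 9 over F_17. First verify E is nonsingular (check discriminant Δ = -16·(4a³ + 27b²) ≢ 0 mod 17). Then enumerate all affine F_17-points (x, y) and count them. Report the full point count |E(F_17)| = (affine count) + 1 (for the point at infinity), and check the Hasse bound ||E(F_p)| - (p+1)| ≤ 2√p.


Affine points = {(0, 3), (0, 14), (2, 6), (2, 11), (4, 3), (4, 14), (7, 6), (7, 11), (8, 6), (8, 11), (9, 4), (9, 13), (10, 4), (10, 13), (11, 5), (11, 12), (12, 7), (12, 10), (13, 3), (13, 14), (14, 8), (14, 9), (15, 4), (15, 13)}; affine count = 24; |E(F_17)| = 25.

Discriminant check: Δ ∝ 4a³ + 27b² = 4·1³ + 27·9² = 4·1 + 27·81 ≡ 15 (mod 17). Nonzero ⇒ E is nonsingular.
For each x ∈ F_17, compute rhs = x³ + 1·x + 9 mod 17, then count y ∈ F_17 with y² ≡ rhs.
  x = 0: rhs = 9, matching y values: 3, 14 (2 points).
  x = 1: rhs = 11, matching y values: none (0 points).
  x = 2: rhs = 2, matching y values: 6, 11 (2 points).
  x = 3: rhs = 5, matching y values: none (0 points).
  x = 4: rhs = 9, matching y values: 3, 14 (2 points).
  x = 5: rhs = 3, matching y values: none (0 points).
  x = 6: rhs = 10, matching y values: none (0 points).
  x = 7: rhs = 2, matching y values: 6, 11 (2 points).
  x = 8: rhs = 2, matching y values: 6, 11 (2 points).
  x = 9: rhs = 16, matching y values: 4, 13 (2 points).
  x = 10: rhs = 16, matching y values: 4, 13 (2 points).
  x = 11: rhs = 8, matching y values: 5, 12 (2 points).
  x = 12: rhs = 15, matching y values: 7, 10 (2 points).
  x = 13: rhs = 9, matching y values: 3, 14 (2 points).
  x = 14: rhs = 13, matching y values: 8, 9 (2 points).
  x = 15: rhs = 16, matching y values: 4, 13 (2 points).
  x = 16: rhs = 7, matching y values: none (0 points).
Total affine count: 24.
Full point count |E(F_17)| = 24 + 1 = 25.
Hasse bound: |25 − (17+1)| = |7| = 7 ≤ 2√17 ≈ 8.2462 ✓.
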